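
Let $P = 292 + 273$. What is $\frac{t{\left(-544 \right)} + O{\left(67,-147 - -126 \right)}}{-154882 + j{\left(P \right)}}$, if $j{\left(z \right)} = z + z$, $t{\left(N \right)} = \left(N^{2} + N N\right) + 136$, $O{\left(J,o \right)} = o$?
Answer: $- \frac{591987}{153752} \approx -3.8503$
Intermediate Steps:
$t{\left(N \right)} = 136 + 2 N^{2}$ ($t{\left(N \right)} = \left(N^{2} + N^{2}\right) + 136 = 2 N^{2} + 136 = 136 + 2 N^{2}$)
$P = 565$
$j{\left(z \right)} = 2 z$
$\frac{t{\left(-544 \right)} + O{\left(67,-147 - -126 \right)}}{-154882 + j{\left(P \right)}} = \frac{\left(136 + 2 \left(-544\right)^{2}\right) - 21}{-154882 + 2 \cdot 565} = \frac{\left(136 + 2 \cdot 295936\right) + \left(-147 + 126\right)}{-154882 + 1130} = \frac{\left(136 + 591872\right) - 21}{-153752} = \left(592008 - 21\right) \left(- \frac{1}{153752}\right) = 591987 \left(- \frac{1}{153752}\right) = - \frac{591987}{153752}$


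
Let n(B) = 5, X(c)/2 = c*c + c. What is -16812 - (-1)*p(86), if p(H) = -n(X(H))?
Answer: -16817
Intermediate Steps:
X(c) = 2*c + 2*c² (X(c) = 2*(c*c + c) = 2*(c² + c) = 2*(c + c²) = 2*c + 2*c²)
p(H) = -5 (p(H) = -1*5 = -5)
-16812 - (-1)*p(86) = -16812 - (-1)*(-5) = -16812 - 1*5 = -16812 - 5 = -16817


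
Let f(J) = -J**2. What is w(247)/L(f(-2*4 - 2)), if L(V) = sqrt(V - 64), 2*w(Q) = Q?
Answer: -247*I*sqrt(41)/164 ≈ -9.6437*I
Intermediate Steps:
w(Q) = Q/2
L(V) = sqrt(-64 + V)
w(247)/L(f(-2*4 - 2)) = ((1/2)*247)/(sqrt(-64 - (-2*4 - 2)**2)) = 247/(2*(sqrt(-64 - (-8 - 2)**2))) = 247/(2*(sqrt(-64 - 1*(-10)**2))) = 247/(2*(sqrt(-64 - 1*100))) = 247/(2*(sqrt(-64 - 100))) = 247/(2*(sqrt(-164))) = 247/(2*((2*I*sqrt(41)))) = 247*(-I*sqrt(41)/82)/2 = -247*I*sqrt(41)/164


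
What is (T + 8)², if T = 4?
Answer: 144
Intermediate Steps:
(T + 8)² = (4 + 8)² = 12² = 144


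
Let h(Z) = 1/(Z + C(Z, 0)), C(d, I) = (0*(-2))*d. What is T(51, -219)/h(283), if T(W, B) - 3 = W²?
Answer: 736932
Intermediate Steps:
C(d, I) = 0 (C(d, I) = 0*d = 0)
T(W, B) = 3 + W²
h(Z) = 1/Z (h(Z) = 1/(Z + 0) = 1/Z)
T(51, -219)/h(283) = (3 + 51²)/(1/283) = (3 + 2601)/(1/283) = 2604*283 = 736932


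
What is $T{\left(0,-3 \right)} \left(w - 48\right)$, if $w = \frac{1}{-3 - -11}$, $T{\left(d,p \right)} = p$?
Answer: $\frac{1149}{8} \approx 143.63$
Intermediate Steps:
$w = \frac{1}{8}$ ($w = \frac{1}{-3 + \left(-33 + 44\right)} = \frac{1}{-3 + 11} = \frac{1}{8} \approx 0.125$)
$T{\left(0,-3 \right)} \left(w - 48\right) = - 3 \left(\frac{1}{8} - 48\right) = \left(-3\right) \left(- \frac{383}{8}\right) = \frac{1149}{8}$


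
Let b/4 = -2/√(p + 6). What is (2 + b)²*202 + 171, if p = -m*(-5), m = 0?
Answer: 9401/3 - 3232*√6/3 ≈ 494.75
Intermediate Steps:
p = 0 (p = -1*0*(-5) = 0*(-5) = 0)
b = -4*√6/3 (b = 4*(-2/√(0 + 6)) = 4*(-2*√6/6) = 4*(-√6/3) = -4*√6/3 ≈ -3.2660)
(2 + b)²*202 + 171 = (2 - 4*√6/3)²*202 + 171 = 202*(2 - 4*√6/3)² + 171 = 171 + 202*(2 - 4*√6/3)²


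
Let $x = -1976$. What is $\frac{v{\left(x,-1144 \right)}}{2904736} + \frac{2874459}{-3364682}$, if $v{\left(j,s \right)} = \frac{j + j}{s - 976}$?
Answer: $- \frac{553156910092613}{647495231874320} \approx -0.8543$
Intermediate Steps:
$v{\left(j,s \right)} = \frac{2 j}{-976 + s}$
$\frac{v{\left(x,-1144 \right)}}{2904736} + \frac{2874459}{-3364682} = \frac{2 \left(-1976\right) \frac{1}{-976 - 1144}}{2904736} + \frac{2874459}{-3364682} = 2 \left(-1976\right) \frac{1}{-2120} \cdot \frac{1}{2904736} + 2874459 \left(- \frac{1}{3364682}\right) = 2 \left(-1976\right) \left(- \frac{1}{2120}\right) \frac{1}{2904736} - \frac{2874459}{3364682} = \frac{494}{265} \cdot \frac{1}{2904736} - \frac{2874459}{3364682} = \frac{247}{384877520} - \frac{2874459}{3364682} = - \frac{553156910092613}{647495231874320}$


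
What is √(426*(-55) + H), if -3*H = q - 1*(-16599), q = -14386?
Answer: I*√217509/3 ≈ 155.46*I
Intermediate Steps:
H = -2213/3 (H = -(-14386 - 1*(-16599))/3 = -(-14386 + 16599)/3 = -⅓*2213 = -2213/3 ≈ -737.67)
√(426*(-55) + H) = √(426*(-55) - 2213/3) = √(-23430 - 2213/3) = √(-72503/3) = I*√217509/3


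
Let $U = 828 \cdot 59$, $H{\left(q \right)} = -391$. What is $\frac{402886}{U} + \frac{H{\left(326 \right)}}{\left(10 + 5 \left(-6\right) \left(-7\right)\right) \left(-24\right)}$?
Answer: $\frac{178861601}{21494880} \approx 8.3211$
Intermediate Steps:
$U = 48852$
$\frac{402886}{U} + \frac{H{\left(326 \right)}}{\left(10 + 5 \left(-6\right) \left(-7\right)\right) \left(-24\right)} = \frac{402886}{48852} - \frac{391}{\left(10 + 5 \left(-6\right) \left(-7\right)\right) \left(-24\right)} = 402886 \cdot \frac{1}{48852} - \frac{391}{\left(10 - -210\right) \left(-24\right)} = \frac{201443}{24426} - \frac{391}{\left(10 + 210\right) \left(-24\right)} = \frac{201443}{24426} - \frac{391}{220 \left(-24\right)} = \frac{201443}{24426} - \frac{391}{-5280} = \frac{201443}{24426} - - \frac{391}{5280} = \frac{201443}{24426} + \frac{391}{5280} = \frac{178861601}{21494880}$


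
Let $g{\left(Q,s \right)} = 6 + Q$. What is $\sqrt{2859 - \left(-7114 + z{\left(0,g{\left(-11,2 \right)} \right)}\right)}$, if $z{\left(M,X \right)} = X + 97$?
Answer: $\sqrt{9881} \approx 99.403$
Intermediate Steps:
$z{\left(M,X \right)} = 97 + X$
$\sqrt{2859 - \left(-7114 + z{\left(0,g{\left(-11,2 \right)} \right)}\right)} = \sqrt{2859 + \left(7114 - \left(97 + \left(6 - 11\right)\right)\right)} = \sqrt{2859 + \left(7114 - \left(97 - 5\right)\right)} = \sqrt{2859 + \left(7114 - 92\right)} = \sqrt{2859 + 7022} = \sqrt{9881}$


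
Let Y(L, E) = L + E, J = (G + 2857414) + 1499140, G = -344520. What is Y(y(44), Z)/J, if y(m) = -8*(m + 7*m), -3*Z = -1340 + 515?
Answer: -2541/4012034 ≈ -0.00063334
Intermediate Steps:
Z = 275 (Z = -(-1340 + 515)/3 = -1/3*(-825) = 275)
y(m) = -64*m
J = 4012034 (J = (-344520 + 2857414) + 1499140 = 2512894 + 1499140 = 4012034)
Y(L, E) = E + L
Y(y(44), Z)/J = (275 - 64*44)/4012034 = (275 - 2816)*(1/4012034) = -2541*1/4012034 = -2541/4012034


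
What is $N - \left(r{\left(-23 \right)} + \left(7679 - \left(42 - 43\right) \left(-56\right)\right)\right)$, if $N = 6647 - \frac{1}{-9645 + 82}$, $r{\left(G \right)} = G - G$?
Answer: $- \frac{9333487}{9563} \approx -976.0$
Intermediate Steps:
$r{\left(G \right)} = 0$
$N = \frac{63565262}{9563}$ ($N = 6647 - \frac{1}{-9563} = 6647 - - \frac{1}{9563} = 6647 + \frac{1}{9563} = \frac{63565262}{9563} \approx 6647.0$)
$N - \left(r{\left(-23 \right)} + \left(7679 - \left(42 - 43\right) \left(-56\right)\right)\right) = \frac{63565262}{9563} - \left(0 + \left(7679 - \left(42 - 43\right) \left(-56\right)\right)\right) = \frac{63565262}{9563} - \left(0 + \left(7679 - \left(-1\right) \left(-56\right)\right)\right) = \frac{63565262}{9563} - \left(0 + \left(7679 - 56\right)\right) = \frac{63565262}{9563} - \left(0 + 7623\right) = \frac{63565262}{9563} - 7623 = - \frac{9333487}{9563}$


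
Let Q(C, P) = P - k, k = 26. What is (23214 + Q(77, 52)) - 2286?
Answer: 20954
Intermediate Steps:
Q(C, P) = -26 + P (Q(C, P) = P - 1*26 = P - 26 = -26 + P)
(23214 + Q(77, 52)) - 2286 = (23214 + (-26 + 52)) - 2286 = (23214 + 26) - 2286 = 23240 - 2286 = 20954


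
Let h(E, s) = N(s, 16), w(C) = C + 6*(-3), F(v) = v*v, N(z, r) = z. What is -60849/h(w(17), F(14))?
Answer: -60849/196 ≈ -310.45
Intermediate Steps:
F(v) = v²
w(C) = -18 + C (w(C) = C - 18 = -18 + C)
h(E, s) = s
-60849/h(w(17), F(14)) = -60849/(14²) = -60849/196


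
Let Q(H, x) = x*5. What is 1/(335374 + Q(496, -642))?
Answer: 1/332164 ≈ 3.0106e-6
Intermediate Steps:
Q(H, x) = 5*x
1/(335374 + Q(496, -642)) = 1/(335374 + 5*(-642)) = 1/(335374 - 3210) = 1/332164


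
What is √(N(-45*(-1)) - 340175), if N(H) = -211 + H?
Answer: I*√340341 ≈ 583.39*I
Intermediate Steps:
√(N(-45*(-1)) - 340175) = √((-211 - 45*(-1)) - 340175) = √((-211 + 45) - 340175) = √(-166 - 340175) = √(-340341) = I*√340341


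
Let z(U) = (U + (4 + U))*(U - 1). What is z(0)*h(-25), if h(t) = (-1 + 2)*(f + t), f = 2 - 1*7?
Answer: 120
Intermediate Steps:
f = -5 (f = 2 - 7 = -5)
z(U) = (-1 + U)*(4 + 2*U) (z(U) = (4 + 2*U)*(-1 + U) = (-1 + U)*(4 + 2*U))
h(t) = -5 + t (h(t) = (-1 + 2)*(-5 + t) = 1*(-5 + t) = -5 + t)
z(0)*h(-25) = (-4 + 2*0 + 2*0**2)*(-5 - 25) = (-4 + 0 + 2*0)*(-30) = (-4 + 0 + 0)*(-30) = -4*(-30) = 120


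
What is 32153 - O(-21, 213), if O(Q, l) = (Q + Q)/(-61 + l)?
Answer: 2443649/76 ≈ 32153.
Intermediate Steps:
O(Q, l) = 2*Q/(-61 + l) (O(Q, l) = (2*Q)/(-61 + l) = 2*Q/(-61 + l))
32153 - O(-21, 213) = 32153 - 2*(-21)/(-61 + 213) = 32153 - 2*(-21)/152 = 32153 - 1*(-21/76) = 32153 + 21/76 = 2443649/76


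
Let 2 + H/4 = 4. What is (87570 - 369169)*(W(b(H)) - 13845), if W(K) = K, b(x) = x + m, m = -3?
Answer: 3897330160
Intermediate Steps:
H = 8 (H = -8 + 4*4 = -8 + 16 = 8)
b(x) = -3 + x (b(x) = x - 3 = -3 + x)
(87570 - 369169)*(W(b(H)) - 13845) = (87570 - 369169)*((-3 + 8) - 13845) = -281599*(5 - 13845) = -281599*(-13840) = 3897330160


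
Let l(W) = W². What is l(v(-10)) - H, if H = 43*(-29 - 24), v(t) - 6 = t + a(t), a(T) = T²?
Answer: 11495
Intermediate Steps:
v(t) = 6 + t + t² (v(t) = 6 + (t + t²) = 6 + t + t²)
H = -2279 (H = 43*(-53) = -2279)
l(v(-10)) - H = (6 - 10 + (-10)²)² - 1*(-2279) = (6 - 10 + 100)² + 2279 = 96² + 2279 = 9216 + 2279 = 11495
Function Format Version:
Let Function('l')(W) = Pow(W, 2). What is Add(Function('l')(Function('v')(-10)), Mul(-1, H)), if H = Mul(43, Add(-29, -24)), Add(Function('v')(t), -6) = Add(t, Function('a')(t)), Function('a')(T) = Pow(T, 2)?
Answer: 11495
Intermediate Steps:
Function('v')(t) = Add(6, t, Pow(t, 2)) (Function('v')(t) = Add(6, Add(t, Pow(t, 2))) = Add(6, t, Pow(t, 2)))
H = -2279 (H = Mul(43, -53) = -2279)
Add(Function('l')(Function('v')(-10)), Mul(-1, H)) = Add(Pow(Add(6, -10, Pow(-10, 2)), 2), Mul(-1, -2279)) = Add(Pow(Add(6, -10, 100), 2), 2279) = Add(Pow(96, 2), 2279) = Add(9216, 2279) = 11495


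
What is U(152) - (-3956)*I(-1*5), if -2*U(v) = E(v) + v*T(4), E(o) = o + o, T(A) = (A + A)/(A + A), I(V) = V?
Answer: -20008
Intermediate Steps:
T(A) = 1 (T(A) = (2*A)/((2*A)) = (2*A)*(1/(2*A)) = 1)
E(o) = 2*o
U(v) = -3*v/2 (U(v) = -(2*v + v*1)/2 = -(2*v + v)/2 = -3*v/2)
U(152) - (-3956)*I(-1*5) = -3/2*152 - (-3956)*(-1*5) = -228 - (-3956)*(-5) = -228 - 1*19780 = -228 - 19780 = -20008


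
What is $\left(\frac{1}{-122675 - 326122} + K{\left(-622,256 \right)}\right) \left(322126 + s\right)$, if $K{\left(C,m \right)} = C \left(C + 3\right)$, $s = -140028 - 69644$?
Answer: $\frac{19431480309838630}{448797} \approx 4.3297 \cdot 10^{10}$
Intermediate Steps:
$s = -209672$ ($s = -140028 - 69644 = -209672$)
$K{\left(C,m \right)} = C \left(3 + C\right)$
$\left(\frac{1}{-122675 - 326122} + K{\left(-622,256 \right)}\right) \left(322126 + s\right) = \left(\frac{1}{-122675 - 326122} - 622 \left(3 - 622\right)\right) \left(322126 - 209672\right) = \left(\frac{1}{-448797} - -385018\right) 112454 = \left(- \frac{1}{448797} + 385018\right) 112454 = \frac{172794923345}{448797} \cdot 112454 = \frac{19431480309838630}{448797}$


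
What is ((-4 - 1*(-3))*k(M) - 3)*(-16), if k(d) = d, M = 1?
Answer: 64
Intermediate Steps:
((-4 - 1*(-3))*k(M) - 3)*(-16) = ((-4 - 1*(-3))*1 - 3)*(-16) = ((-4 + 3)*1 - 3)*(-16) = (-1*1 - 3)*(-16) = (-1 - 3)*(-16) = -4*(-16) = 64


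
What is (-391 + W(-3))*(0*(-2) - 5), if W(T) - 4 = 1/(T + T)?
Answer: 11615/6 ≈ 1935.8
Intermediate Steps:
W(T) = 4 + 1/(2*T) (W(T) = 4 + 1/(T + T) = 4 + 1/(2*T))
(-391 + W(-3))*(0*(-2) - 5) = (-391 + (4 + (½)/(-3)))*(0*(-2) - 5) = (-391 + (4 + (½)*(-⅓)))*(0 - 5) = (-391 + (4 - ⅙))*(-5) = (-391 + 23/6)*(-5) = -2323/6*(-5) = 11615/6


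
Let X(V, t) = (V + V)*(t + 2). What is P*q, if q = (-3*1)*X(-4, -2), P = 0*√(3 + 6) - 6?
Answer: 0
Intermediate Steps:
P = -6 (P = 0*√9 - 6 = 0*3 - 6 = 0 - 6 = -6)
X(V, t) = 2*V*(2 + t) (X(V, t) = (2*V)*(2 + t) = 2*V*(2 + t))
q = 0 (q = (-3*1)*(2*(-4)*(2 - 2)) = -6*(-4)*0 = -3*0 = 0)
P*q = -6*0 = 0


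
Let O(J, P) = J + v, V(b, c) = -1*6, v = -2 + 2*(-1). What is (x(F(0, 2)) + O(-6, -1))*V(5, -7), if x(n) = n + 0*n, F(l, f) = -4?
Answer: 84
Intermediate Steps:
v = -4 (v = -2 - 2 = -4)
V(b, c) = -6
O(J, P) = -4 + J (O(J, P) = J - 4 = -4 + J)
x(n) = n (x(n) = n + 0 = n)
(x(F(0, 2)) + O(-6, -1))*V(5, -7) = (-4 + (-4 - 6))*(-6) = (-4 - 10)*(-6) = -14*(-6) = 84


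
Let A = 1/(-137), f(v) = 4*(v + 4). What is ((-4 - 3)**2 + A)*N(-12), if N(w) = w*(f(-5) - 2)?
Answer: 483264/137 ≈ 3527.5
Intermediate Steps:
f(v) = 16 + 4*v (f(v) = 4*(4 + v) = 16 + 4*v)
A = -1/137 ≈ -0.0072993
N(w) = -6*w (N(w) = w*((16 + 4*(-5)) - 2) = w*((16 - 20) - 2) = w*(-4 - 2) = w*(-6) = -6*w)
((-4 - 3)**2 + A)*N(-12) = ((-4 - 3)**2 - 1/137)*(-6*(-12)) = ((-7)**2 - 1/137)*72 = (49 - 1/137)*72 = (6712/137)*72 = 483264/137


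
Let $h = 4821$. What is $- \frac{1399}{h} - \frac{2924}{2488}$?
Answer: $- \frac{4394329}{2998662} \approx -1.4654$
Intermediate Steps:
$- \frac{1399}{h} - \frac{2924}{2488} = - \frac{1399}{4821} - \frac{2924}{2488} = \left(-1399\right) \frac{1}{4821} - \frac{731}{622} = - \frac{1399}{4821} - \frac{731}{622} = - \frac{4394329}{2998662}$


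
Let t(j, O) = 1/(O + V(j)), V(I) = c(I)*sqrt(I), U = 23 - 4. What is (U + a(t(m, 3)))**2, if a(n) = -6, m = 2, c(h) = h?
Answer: 169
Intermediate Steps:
U = 19
V(I) = I**(3/2) (V(I) = I*sqrt(I) = I**(3/2))
t(j, O) = 1/(O + j**(3/2))
(U + a(t(m, 3)))**2 = (19 - 6)**2 = 13**2 = 169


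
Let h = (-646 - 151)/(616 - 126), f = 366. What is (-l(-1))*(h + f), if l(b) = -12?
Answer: 1071258/245 ≈ 4372.5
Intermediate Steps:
h = -797/490 ≈ -1.6265
(-l(-1))*(h + f) = (-1*(-12))*(-797/490 + 366) = 12*(178543/490) = 1071258/245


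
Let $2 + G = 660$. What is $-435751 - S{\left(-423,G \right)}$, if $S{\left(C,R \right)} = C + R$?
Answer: $-435986$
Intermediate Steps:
$G = 658$ ($G = -2 + 660 = 658$)
$-435751 - S{\left(-423,G \right)} = -435751 - \left(-423 + 658\right) = -435751 - 235 = -435986$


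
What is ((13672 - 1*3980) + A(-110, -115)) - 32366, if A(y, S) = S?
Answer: -22789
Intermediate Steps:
((13672 - 1*3980) + A(-110, -115)) - 32366 = ((13672 - 1*3980) - 115) - 32366 = ((13672 - 3980) - 115) - 32366 = (9692 - 115) - 32366 = 9577 - 32366 = -22789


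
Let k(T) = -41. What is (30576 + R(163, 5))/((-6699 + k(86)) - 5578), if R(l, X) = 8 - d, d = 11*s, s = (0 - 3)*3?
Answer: -30683/12318 ≈ -2.4909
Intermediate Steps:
s = -9 (s = -3*3 = -9)
d = -99 (d = 11*(-9) = -99)
R(l, X) = 107 (R(l, X) = 8 - 1*(-99) = 8 + 99 = 107)
(30576 + R(163, 5))/((-6699 + k(86)) - 5578) = (30576 + 107)/((-6699 - 41) - 5578) = 30683/(-6740 - 5578) = 30683/(-12318) = 30683*(-1/12318) = -30683/12318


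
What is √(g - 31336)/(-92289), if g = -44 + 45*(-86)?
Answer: -5*I*√1410/92289 ≈ -0.0020344*I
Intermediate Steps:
g = -3914 (g = -44 - 3870 = -3914)
√(g - 31336)/(-92289) = √(-3914 - 31336)/(-92289) = √(-35250)*(-1/92289) = (5*I*√1410)*(-1/92289) = -5*I*√1410/92289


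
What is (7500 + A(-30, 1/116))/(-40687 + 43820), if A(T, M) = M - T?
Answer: 873481/363428 ≈ 2.4035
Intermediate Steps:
(7500 + A(-30, 1/116))/(-40687 + 43820) = (7500 + (1/116 - 1*(-30)))/(-40687 + 43820) = (7500 + (1/116 + 30))/3133 = (7500 + 3481/116)*(1/3133) = (873481/116)*(1/3133) = 873481/363428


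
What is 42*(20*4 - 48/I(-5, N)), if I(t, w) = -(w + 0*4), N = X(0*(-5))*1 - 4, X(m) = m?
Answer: 2856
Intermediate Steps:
N = -4 (N = (0*(-5))*1 - 4 = 0*1 - 4 = 0 - 4 = -4)
I(t, w) = -w (I(t, w) = -(w + 0) = -w)
42*(20*4 - 48/I(-5, N)) = 42*(20*4 - 48/((-1*(-4)))) = 42*(80 - 48/4) = 42*(80 - 48*¼) = 42*(80 - 12) = 42*68 = 2856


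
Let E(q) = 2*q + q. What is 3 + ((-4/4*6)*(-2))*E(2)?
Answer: 75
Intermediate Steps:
E(q) = 3*q
3 + ((-4/4*6)*(-2))*E(2) = 3 + ((-4/4*6)*(-2))*(3*2) = 3 + ((-4*¼*6)*(-2))*6 = 3 + (-1*6*(-2))*6 = 3 - 6*(-2)*6 = 3 + 12*6 = 3 + 72 = 75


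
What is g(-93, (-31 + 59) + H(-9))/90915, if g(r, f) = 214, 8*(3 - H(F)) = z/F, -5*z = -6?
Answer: 214/90915 ≈ 0.0023538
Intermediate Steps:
z = 6/5 (z = -⅕*(-6) = 6/5 ≈ 1.2000)
H(F) = 3 - 3/(20*F)
g(-93, (-31 + 59) + H(-9))/90915 = 214/90915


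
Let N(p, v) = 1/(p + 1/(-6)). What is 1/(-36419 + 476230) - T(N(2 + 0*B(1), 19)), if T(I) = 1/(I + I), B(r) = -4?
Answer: -4837909/5277732 ≈ -0.91666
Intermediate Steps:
N(p, v) = 1/(-⅙ + p) (N(p, v) = 1/(p - ⅙) = 1/(-⅙ + p))
T(I) = 1/(2*I)
1/(-36419 + 476230) - T(N(2 + 0*B(1), 19)) = 1/(-36419 + 476230) - 1/(2*(6/(-1 + 6*(2 + 0*(-4))))) = 1/439811 - 1/(2*(6/(-1 + 6*(2 + 0)))) = 1/439811 - 1/(2*(6/(-1 + 6*2))) = 1/439811 - 1/(2*(6/(-1 + 12))) = 1/439811 - 1/(2*(6/11)) = 1/439811 - 1/(2*(6*(1/11))) = 1/439811 - 1/(2*6/11) = 1/439811 - 11/(2*6) = 1/439811 - 1*11/12 = 1/439811 - 11/12 = -4837909/5277732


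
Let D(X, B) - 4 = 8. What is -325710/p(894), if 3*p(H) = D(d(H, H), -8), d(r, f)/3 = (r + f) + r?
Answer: -162855/2 ≈ -81428.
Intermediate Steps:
d(r, f) = 3*f + 6*r (d(r, f) = 3*((r + f) + r) = 3*((f + r) + r) = 3*(f + 2*r) = 3*f + 6*r)
D(X, B) = 12 (D(X, B) = 4 + 8 = 12)
p(H) = 4 (p(H) = (⅓)*12 = 4)
-325710/p(894) = -325710/4 = -325710*¼ = -162855/2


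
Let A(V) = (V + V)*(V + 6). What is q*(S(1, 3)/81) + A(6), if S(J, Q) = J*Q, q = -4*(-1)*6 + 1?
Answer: 3913/27 ≈ 144.93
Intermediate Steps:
A(V) = 2*V*(6 + V) (A(V) = (2*V)*(6 + V) = 2*V*(6 + V))
q = 25 (q = 4*6 + 1 = 24 + 1 = 25)
q*(S(1, 3)/81) + A(6) = 25*((1*3)/81) + 2*6*(6 + 6) = 25*(3*(1/81)) + 2*6*12 = 25*(1/27) + 144 = 25/27 + 144 = 3913/27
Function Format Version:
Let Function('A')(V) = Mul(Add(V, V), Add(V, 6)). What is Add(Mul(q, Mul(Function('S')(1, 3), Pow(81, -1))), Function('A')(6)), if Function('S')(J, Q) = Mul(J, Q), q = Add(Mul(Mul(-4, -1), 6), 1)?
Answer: Rational(3913, 27) ≈ 144.93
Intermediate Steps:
Function('A')(V) = Mul(2, V, Add(6, V)) (Function('A')(V) = Mul(Mul(2, V), Add(6, V)) = Mul(2, V, Add(6, V)))
q = 25 (q = Add(Mul(4, 6), 1) = Add(24, 1) = 25)
Add(Mul(q, Mul(Function('S')(1, 3), Pow(81, -1))), Function('A')(6)) = Add(Mul(25, Mul(Mul(1, 3), Pow(81, -1))), Mul(2, 6, Add(6, 6))) = Add(Mul(25, Mul(3, Rational(1, 81))), Mul(2, 6, 12)) = Add(Mul(25, Rational(1, 27)), 144) = Add(Rational(25, 27), 144) = Rational(3913, 27)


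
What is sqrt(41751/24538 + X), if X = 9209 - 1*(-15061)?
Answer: sqrt(14614317771918)/24538 ≈ 155.79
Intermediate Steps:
X = 24270 (X = 9209 + 15061 = 24270)
sqrt(41751/24538 + X) = sqrt(41751/24538 + 24270) = sqrt(595579011/24538) = sqrt(14614317771918)/24538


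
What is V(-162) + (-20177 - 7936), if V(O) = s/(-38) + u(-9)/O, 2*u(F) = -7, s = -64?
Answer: -173053127/6156 ≈ -28111.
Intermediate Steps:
u(F) = -7/2 (u(F) = (½)*(-7) = -7/2)
V(O) = 32/19 - 7/(2*O) (V(O) = -64/(-38) - 7/(2*O) = -64*(-1/38) - 7/(2*O) = 32/19 - 7/(2*O))
V(-162) + (-20177 - 7936) = (1/38)*(-133 + 64*(-162))/(-162) + (-20177 - 7936) = (1/38)*(-1/162)*(-133 - 10368) - 28113 = (1/38)*(-1/162)*(-10501) - 28113 = 10501/6156 - 28113 = -173053127/6156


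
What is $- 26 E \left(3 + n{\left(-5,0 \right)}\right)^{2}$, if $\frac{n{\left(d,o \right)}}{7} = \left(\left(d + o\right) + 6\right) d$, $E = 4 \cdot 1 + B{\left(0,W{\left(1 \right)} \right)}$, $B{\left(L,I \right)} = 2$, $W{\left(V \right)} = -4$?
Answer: $-159744$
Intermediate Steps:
$E = 6$ ($E = 4 \cdot 1 + 2 = 4 + 2 = 6$)
$n{\left(d,o \right)} = 7 d \left(6 + d + o\right)$ ($n{\left(d,o \right)} = 7 \left(\left(d + o\right) + 6\right) d = 7 \left(6 + d + o\right) d = 7 d \left(6 + d + o\right)$)
$- 26 E \left(3 + n{\left(-5,0 \right)}\right)^{2} = \left(-26\right) 6 \left(3 + 7 \left(-5\right) \left(6 - 5 + 0\right)\right)^{2} = - 156 \left(3 + 7 \left(-5\right) 1\right)^{2} = - 156 \left(3 - 35\right)^{2} = - 156 \left(-32\right)^{2} = \left(-156\right) 1024 = -159744$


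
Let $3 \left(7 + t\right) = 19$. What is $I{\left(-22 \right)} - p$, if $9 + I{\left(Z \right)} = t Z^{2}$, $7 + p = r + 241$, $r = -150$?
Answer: $- \frac{1247}{3} \approx -415.67$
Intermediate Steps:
$t = - \frac{2}{3}$ ($t = -7 + \frac{1}{3} \cdot 19 = -7 + \frac{19}{3} = - \frac{2}{3} \approx -0.66667$)
$p = 84$ ($p = -7 + \left(-150 + 241\right) = -7 + 91 = 84$)
$I{\left(Z \right)} = -9 - \frac{2 Z^{2}}{3}$
$I{\left(-22 \right)} - p = \left(-9 - \frac{2 \left(-22\right)^{2}}{3}\right) - 84 = \left(-9 - \frac{968}{3}\right) - 84 = - \frac{995}{3} - 84 = - \frac{1247}{3}$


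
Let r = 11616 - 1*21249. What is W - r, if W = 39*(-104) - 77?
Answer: 5500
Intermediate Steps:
r = -9633 (r = 11616 - 21249 = -9633)
W = -4133 (W = -4056 - 77 = -4133)
W - r = -4133 - 1*(-9633) = -4133 + 9633 = 5500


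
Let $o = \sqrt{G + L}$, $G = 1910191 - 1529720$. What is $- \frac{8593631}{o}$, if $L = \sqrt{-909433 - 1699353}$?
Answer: $- \frac{8593631}{\sqrt{380471 + 277 i \sqrt{34}}} \approx -13932.0 + 29.572 i$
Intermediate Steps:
$G = 380471$ ($G = 1910191 - 1529720 = 380471$)
$L = 277 i \sqrt{34}$ ($L = \sqrt{-2608786} = 277 i \sqrt{34} \approx 1615.2 i$)
$o = \sqrt{380471 + 277 i \sqrt{34}} \approx 616.82 + 1.309 i$
$- \frac{8593631}{o} = - \frac{8593631}{\sqrt{380471 + 277 i \sqrt{34}}}$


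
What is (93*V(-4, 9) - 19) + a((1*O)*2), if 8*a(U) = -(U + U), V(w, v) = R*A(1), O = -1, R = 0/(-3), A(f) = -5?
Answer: -37/2 ≈ -18.500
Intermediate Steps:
R = 0 (R = 0*(-⅓) = 0)
V(w, v) = 0 (V(w, v) = 0*(-5) = 0)
a(U) = -U/4 (a(U) = (-(U + U))/8 = (-2*U)/8 = -U/4)
(93*V(-4, 9) - 19) + a((1*O)*2) = (93*0 - 19) - 1*(-1)*2/4 = (0 - 19) - (-1)*2/4 = -19 - ¼*(-2) = -19 + ½ = -37/2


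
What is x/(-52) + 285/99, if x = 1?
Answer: 4907/1716 ≈ 2.8596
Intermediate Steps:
x/(-52) + 285/99 = 1/(-52) + 285/99 = 1*(-1/52) + 285*(1/99) = -1/52 + 95/33 = 4907/1716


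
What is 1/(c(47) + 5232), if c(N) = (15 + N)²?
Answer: 1/9076 ≈ 0.00011018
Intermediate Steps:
1/(c(47) + 5232) = 1/((15 + 47)² + 5232) = 1/(62² + 5232) = 1/(3844 + 5232) = 1/9076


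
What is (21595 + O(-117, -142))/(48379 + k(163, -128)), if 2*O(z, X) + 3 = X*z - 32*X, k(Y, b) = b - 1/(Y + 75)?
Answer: 7657055/11483737 ≈ 0.66677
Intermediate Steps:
k(Y, b) = b - 1/(75 + Y)
O(z, X) = -3/2 - 16*X + X*z/2 (O(z, X) = -3/2 + (X*z - 32*X)/2 = -3/2 + (-32*X + X*z)/2 = -3/2 + (-16*X + X*z/2) = -3/2 - 16*X + X*z/2)
(21595 + O(-117, -142))/(48379 + k(163, -128)) = (21595 + (-3/2 - 16*(-142) + (½)*(-142)*(-117)))/(48379 + (-1 + 75*(-128) + 163*(-128))/(75 + 163)) = (21595 + (-3/2 + 2272 + 8307))/(48379 + (-1 - 9600 - 20864)/238) = (21595 + 21155/2)/(48379 + (1/238)*(-30465)) = 64345/(2*(48379 - 30465/238)) = 64345/(2*(11483737/238)) = (64345/2)*(238/11483737) = 7657055/11483737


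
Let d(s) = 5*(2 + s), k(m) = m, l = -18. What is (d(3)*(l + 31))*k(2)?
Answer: 650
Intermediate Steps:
d(s) = 10 + 5*s
(d(3)*(l + 31))*k(2) = ((10 + 5*3)*(-18 + 31))*2 = ((10 + 15)*13)*2 = (25*13)*2 = 325*2 = 650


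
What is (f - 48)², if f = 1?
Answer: 2209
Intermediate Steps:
(f - 48)² = (1 - 48)² = (-47)² = 2209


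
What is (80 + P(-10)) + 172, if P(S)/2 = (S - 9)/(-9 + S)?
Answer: 254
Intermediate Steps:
P(S) = 2 (P(S) = 2*((S - 9)/(-9 + S)) = 2*((-9 + S)/(-9 + S)) = 2*1 = 2)
(80 + P(-10)) + 172 = (80 + 2) + 172 = 82 + 172 = 254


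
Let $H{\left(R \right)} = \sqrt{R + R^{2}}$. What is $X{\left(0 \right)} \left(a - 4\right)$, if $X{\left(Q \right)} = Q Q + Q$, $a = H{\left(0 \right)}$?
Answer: $0$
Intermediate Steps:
$a = 0$ ($a = \sqrt{0 \left(1 + 0\right)} = \sqrt{0 \cdot 1} = \sqrt{0} = 0$)
$X{\left(Q \right)} = Q + Q^{2}$ ($X{\left(Q \right)} = Q^{2} + Q = Q + Q^{2}$)
$X{\left(0 \right)} \left(a - 4\right) = 0 \left(1 + 0\right) \left(0 - 4\right) = 0 \cdot 1 \left(-4\right) = 0 \left(-4\right) = 0$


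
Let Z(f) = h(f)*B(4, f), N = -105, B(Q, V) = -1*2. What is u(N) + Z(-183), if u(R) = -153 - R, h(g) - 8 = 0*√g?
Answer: -64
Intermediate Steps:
B(Q, V) = -2
h(g) = 8 (h(g) = 8 + 0*√g = 8 + 0 = 8)
Z(f) = -16 (Z(f) = 8*(-2) = -16)
u(N) + Z(-183) = (-153 - 1*(-105)) - 16 = (-153 + 105) - 16 = -48 - 16 = -64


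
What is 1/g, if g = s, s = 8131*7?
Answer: 1/56917 ≈ 1.7569e-5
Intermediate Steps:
s = 56917
g = 56917
1/g = 1/56917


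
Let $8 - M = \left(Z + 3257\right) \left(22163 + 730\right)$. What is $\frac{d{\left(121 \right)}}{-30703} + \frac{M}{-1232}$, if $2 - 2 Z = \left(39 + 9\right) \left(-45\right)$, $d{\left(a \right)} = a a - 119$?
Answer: $\frac{19799296731}{245624} \approx 80608.0$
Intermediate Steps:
$d{\left(a \right)} = -119 + a^{2}$ ($d{\left(a \right)} = a^{2} - 119 = -119 + a^{2}$)
$Z = 1081$ ($Z = 1 - \frac{\left(39 + 9\right) \left(-45\right)}{2} = 1 - \frac{48 \left(-45\right)}{2} = 1 - -1080 = 1 + 1080 = 1081$)
$M = -99309826$ ($M = 8 - \left(1081 + 3257\right) \left(22163 + 730\right) = 8 - 4338 \cdot 22893 = 8 - 99309834 = -99309826$)
$\frac{d{\left(121 \right)}}{-30703} + \frac{M}{-1232} = \frac{-119 + 121^{2}}{-30703} - \frac{99309826}{-1232} = \left(-119 + 14641\right) \left(- \frac{1}{30703}\right) - - \frac{644869}{8} = 14522 \left(- \frac{1}{30703}\right) + \frac{644869}{8} = - \frac{14522}{30703} + \frac{644869}{8} = \frac{19799296731}{245624}$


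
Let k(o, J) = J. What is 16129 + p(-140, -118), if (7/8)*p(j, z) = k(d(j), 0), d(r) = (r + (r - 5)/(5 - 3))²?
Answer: 16129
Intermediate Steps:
d(r) = (-5/2 + 3*r/2)² (d(r) = (r + (-5 + r)/2)² = (r + (-5 + r)*(½))² = (r + (-5/2 + r/2))² = (-5/2 + 3*r/2)²)
p(j, z) = 0 (p(j, z) = (8/7)*0 = 0)
16129 + p(-140, -118) = 16129 + 0 = 16129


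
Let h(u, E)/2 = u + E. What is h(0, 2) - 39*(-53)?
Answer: 2071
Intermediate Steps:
h(u, E) = 2*E + 2*u (h(u, E) = 2*(u + E) = 2*(E + u) = 2*E + 2*u)
h(0, 2) - 39*(-53) = (2*2 + 2*0) - 39*(-53) = (4 + 0) + 2067 = 4 + 2067 = 2071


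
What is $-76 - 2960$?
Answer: $-3036$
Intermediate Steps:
$-76 - 2960 = -3036$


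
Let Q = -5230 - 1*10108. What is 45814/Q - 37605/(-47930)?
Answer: -161907953/73515034 ≈ -2.2024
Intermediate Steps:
Q = -15338 (Q = -5230 - 10108 = -15338)
45814/Q - 37605/(-47930) = 45814/(-15338) - 37605/(-47930) = 45814*(-1/15338) - 37605*(-1/47930) = -22907/7669 + 7521/9586 = -161907953/73515034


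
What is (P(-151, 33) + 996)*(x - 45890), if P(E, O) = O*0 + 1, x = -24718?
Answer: -70396176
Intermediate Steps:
P(E, O) = 1 (P(E, O) = 0 + 1 = 1)
(P(-151, 33) + 996)*(x - 45890) = (1 + 996)*(-24718 - 45890) = 997*(-70608) = -70396176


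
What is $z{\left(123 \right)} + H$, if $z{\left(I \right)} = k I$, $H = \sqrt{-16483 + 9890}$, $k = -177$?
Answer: $-21771 + i \sqrt{6593} \approx -21771.0 + 81.197 i$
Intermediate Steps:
$H = i \sqrt{6593}$ ($H = \sqrt{-6593} = i \sqrt{6593} \approx 81.197 i$)
$z{\left(I \right)} = - 177 I$
$z{\left(123 \right)} + H = \left(-177\right) 123 + i \sqrt{6593} = -21771 + i \sqrt{6593}$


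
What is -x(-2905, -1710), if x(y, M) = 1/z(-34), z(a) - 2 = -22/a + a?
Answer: 17/533 ≈ 0.031895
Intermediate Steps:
z(a) = 2 + a - 22/a (z(a) = 2 + (-22/a + a) = 2 + (a - 22/a) = 2 + a - 22/a)
x(y, M) = -17/533 (x(y, M) = 1/(2 - 34 - 22/(-34)) = 1/(2 - 34 - 22*(-1/34)) = 1/(2 - 34 + 11/17) = 1/(-533/17) = -17/533)
-x(-2905, -1710) = -1*(-17/533) = 17/533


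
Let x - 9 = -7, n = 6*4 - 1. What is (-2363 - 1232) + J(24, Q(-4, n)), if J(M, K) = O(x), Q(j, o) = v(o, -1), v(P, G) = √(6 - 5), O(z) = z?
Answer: -3593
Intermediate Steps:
n = 23 (n = 24 - 1 = 23)
x = 2 (x = 9 - 7 = 2)
v(P, G) = 1 (v(P, G) = √1 = 1)
Q(j, o) = 1
J(M, K) = 2
(-2363 - 1232) + J(24, Q(-4, n)) = (-2363 - 1232) + 2 = -3595 + 2 = -3593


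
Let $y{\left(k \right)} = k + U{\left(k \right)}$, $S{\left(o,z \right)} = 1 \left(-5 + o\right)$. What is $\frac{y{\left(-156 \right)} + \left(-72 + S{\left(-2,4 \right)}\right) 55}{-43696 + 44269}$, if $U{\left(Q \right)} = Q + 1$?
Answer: $- \frac{1552}{191} \approx -8.1257$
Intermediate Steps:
$U{\left(Q \right)} = 1 + Q$
$S{\left(o,z \right)} = -5 + o$
$y{\left(k \right)} = 1 + 2 k$ ($y{\left(k \right)} = k + \left(1 + k\right) = 1 + 2 k$)
$\frac{y{\left(-156 \right)} + \left(-72 + S{\left(-2,4 \right)}\right) 55}{-43696 + 44269} = \frac{\left(1 + 2 \left(-156\right)\right) + \left(-72 - 7\right) 55}{-43696 + 44269} = \frac{\left(1 - 312\right) + \left(-72 - 7\right) 55}{573} = \left(-311 - 4345\right) \frac{1}{573} = \left(-4656\right) \frac{1}{573} = - \frac{1552}{191}$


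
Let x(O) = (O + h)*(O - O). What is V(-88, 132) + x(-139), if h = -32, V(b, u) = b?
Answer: -88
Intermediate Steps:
x(O) = 0 (x(O) = (O - 32)*(O - O) = (-32 + O)*0 = 0)
V(-88, 132) + x(-139) = -88 + 0 = -88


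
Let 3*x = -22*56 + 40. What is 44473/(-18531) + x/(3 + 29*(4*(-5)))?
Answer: -18297937/10692387 ≈ -1.7113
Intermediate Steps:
x = -1192/3 (x = (-22*56 + 40)/3 = (-1232 + 40)/3 = (⅓)*(-1192) = -1192/3 ≈ -397.33)
44473/(-18531) + x/(3 + 29*(4*(-5))) = 44473/(-18531) - 1192/(3*(3 + 29*(4*(-5)))) = 44473*(-1/18531) - 1192/(3*(3 + 29*(-20))) = -44473/18531 - 1192/(3*(3 - 580)) = -44473/18531 - 1192/3/(-577) = -44473/18531 - 1192/3*(-1/577) = -44473/18531 + 1192/1731 = -18297937/10692387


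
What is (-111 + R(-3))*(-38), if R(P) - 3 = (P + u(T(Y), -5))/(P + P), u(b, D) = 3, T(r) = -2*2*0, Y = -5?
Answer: 4104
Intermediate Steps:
T(r) = 0 (T(r) = -4*0 = 0)
R(P) = 3 + (3 + P)/(2*P) (R(P) = 3 + (P + 3)/(P + P) = 3 + (3 + P)/((2*P)) = 3 + (3 + P)*(1/(2*P)) = 3 + (3 + P)/(2*P))
(-111 + R(-3))*(-38) = (-111 + (½)*(3 + 7*(-3))/(-3))*(-38) = (-111 + (½)*(-⅓)*(3 - 21))*(-38) = (-111 + (½)*(-⅓)*(-18))*(-38) = (-111 + 3)*(-38) = -108*(-38) = 4104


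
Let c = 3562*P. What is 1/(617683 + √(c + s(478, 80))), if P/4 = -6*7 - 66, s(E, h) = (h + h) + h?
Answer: 2563/1583127913 - 4*I*√96159/381533827033 ≈ 1.6189e-6 - 3.251e-9*I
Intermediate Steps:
s(E, h) = 3*h (s(E, h) = 2*h + h = 3*h)
P = -432 (P = 4*(-6*7 - 66) = 4*(-42 - 66) = 4*(-108) = -432)
c = -1538784 (c = 3562*(-432) = -1538784)
1/(617683 + √(c + s(478, 80))) = 1/(617683 + √(-1538784 + 3*80)) = 1/(617683 + √(-1538784 + 240)) = 1/(617683 + √(-1538544)) = 1/(617683 + 4*I*√96159)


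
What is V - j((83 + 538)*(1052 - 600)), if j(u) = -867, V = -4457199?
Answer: -4456332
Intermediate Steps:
V - j((83 + 538)*(1052 - 600)) = -4457199 - 1*(-867) = -4457199 + 867 = -4456332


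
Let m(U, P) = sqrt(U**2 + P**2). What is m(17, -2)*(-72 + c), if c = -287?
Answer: -359*sqrt(293) ≈ -6145.1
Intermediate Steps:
m(U, P) = sqrt(P**2 + U**2)
m(17, -2)*(-72 + c) = sqrt((-2)**2 + 17**2)*(-72 - 287) = sqrt(4 + 289)*(-359) = sqrt(293)*(-359) = -359*sqrt(293)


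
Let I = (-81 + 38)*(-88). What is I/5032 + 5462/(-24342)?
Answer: 4039084/7655559 ≈ 0.52760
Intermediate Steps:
I = 3784 (I = -43*(-88) = 3784)
I/5032 + 5462/(-24342) = 3784/5032 + 5462/(-24342) = 3784*(1/5032) + 5462*(-1/24342) = 473/629 - 2731/12171 = 4039084/7655559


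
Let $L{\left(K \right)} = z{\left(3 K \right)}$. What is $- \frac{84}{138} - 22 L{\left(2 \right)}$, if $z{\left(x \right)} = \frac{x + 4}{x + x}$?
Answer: $- \frac{1307}{69} \approx -18.942$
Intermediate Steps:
$z{\left(x \right)} = \frac{4 + x}{2 x}$
$L{\left(K \right)} = \frac{4 + 3 K}{6 K}$ ($L{\left(K \right)} = \frac{4 + 3 K}{2 \cdot 3 K} = \frac{\frac{1}{3 K} \left(4 + 3 K\right)}{2} = \frac{4 + 3 K}{6 K}$)
$- \frac{84}{138} - 22 L{\left(2 \right)} = - \frac{84}{138} - 22 \frac{4 + 3 \cdot 2}{6 \cdot 2} = \left(-84\right) \frac{1}{138} - 22 \cdot \frac{1}{6} \cdot \frac{1}{2} \left(4 + 6\right) = - \frac{14}{23} - 22 \cdot \frac{1}{6} \cdot \frac{1}{2} \cdot 10 = - \frac{14}{23} - \frac{55}{3} = - \frac{1307}{69}$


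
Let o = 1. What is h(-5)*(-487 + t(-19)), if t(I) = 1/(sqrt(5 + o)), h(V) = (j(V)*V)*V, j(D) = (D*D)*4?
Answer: -1217500 + 1250*sqrt(6)/3 ≈ -1.2165e+6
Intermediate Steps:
j(D) = 4*D**2 (j(D) = D**2*4 = 4*D**2)
h(V) = 4*V**4 (h(V) = ((4*V**2)*V)*V = (4*V**3)*V = 4*V**4)
t(I) = sqrt(6)/6 (t(I) = 1/(sqrt(5 + 1)) = 1/(sqrt(6)) = sqrt(6)/6)
h(-5)*(-487 + t(-19)) = (4*(-5)**4)*(-487 + sqrt(6)/6) = (4*625)*(-487 + sqrt(6)/6) = 2500*(-487 + sqrt(6)/6) = -1217500 + 1250*sqrt(6)/3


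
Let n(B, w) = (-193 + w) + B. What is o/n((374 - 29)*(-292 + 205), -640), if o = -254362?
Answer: 127181/15424 ≈ 8.2457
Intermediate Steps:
n(B, w) = -193 + B + w
o/n((374 - 29)*(-292 + 205), -640) = -254362/(-193 + (374 - 29)*(-292 + 205) - 640) = -254362/(-193 + 345*(-87) - 640) = -254362/(-193 - 30015 - 640) = -254362/(-30848) = -254362*(-1/30848) = 127181/15424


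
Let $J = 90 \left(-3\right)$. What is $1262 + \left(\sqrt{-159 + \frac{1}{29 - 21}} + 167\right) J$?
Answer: $-43828 - \frac{135 i \sqrt{2542}}{2} \approx -43828.0 - 3403.2 i$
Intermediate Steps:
$J = -270$
$1262 + \left(\sqrt{-159 + \frac{1}{29 - 21}} + 167\right) J = 1262 + \left(\sqrt{-159 + \frac{1}{29 - 21}} + 167\right) \left(-270\right) = 1262 + \left(\sqrt{-159 + \frac{1}{8}} + 167\right) \left(-270\right) = 1262 + \left(\sqrt{- \frac{1271}{8}} + 167\right) \left(-270\right) = 1262 + \left(\frac{i \sqrt{2542}}{4} + 167\right) \left(-270\right) = 1262 + \left(167 + \frac{i \sqrt{2542}}{4}\right) \left(-270\right) = 1262 - \left(45090 + \frac{135 i \sqrt{2542}}{2}\right) = -43828 - \frac{135 i \sqrt{2542}}{2}$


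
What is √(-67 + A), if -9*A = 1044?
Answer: I*√183 ≈ 13.528*I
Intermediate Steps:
A = -116 (A = -⅑*1044 = -116)
√(-67 + A) = √(-67 - 116) = √(-183) = I*√183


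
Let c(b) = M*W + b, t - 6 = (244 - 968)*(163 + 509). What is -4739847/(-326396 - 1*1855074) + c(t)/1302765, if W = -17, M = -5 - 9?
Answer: 204563712779/113677710582 ≈ 1.7995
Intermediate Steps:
M = -14
t = -486522 (t = 6 + (244 - 968)*(163 + 509) = 6 - 724*672 = 6 - 486528 = -486522)
c(b) = 238 + b (c(b) = -14*(-17) + b = 238 + b)
-4739847/(-326396 - 1*1855074) + c(t)/1302765 = -4739847/(-326396 - 1*1855074) + (238 - 486522)/1302765 = -4739847/(-326396 - 1855074) - 486284*1/1302765 = -4739847/(-2181470) - 486284/1302765 = -4739847*(-1/2181470) - 486284/1302765 = 4739847/2181470 - 486284/1302765 = 204563712779/113677710582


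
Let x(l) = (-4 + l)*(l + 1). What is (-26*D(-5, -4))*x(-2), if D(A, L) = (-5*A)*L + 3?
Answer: 15132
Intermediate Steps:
D(A, L) = 3 - 5*A*L (D(A, L) = -5*A*L + 3 = 3 - 5*A*L)
x(l) = (1 + l)*(-4 + l) (x(l) = (-4 + l)*(1 + l) = (1 + l)*(-4 + l))
(-26*D(-5, -4))*x(-2) = (-26*(3 - 5*(-5)*(-4)))*(-4 + (-2)² - 3*(-2)) = (-26*(3 - 100))*(-4 + 4 + 6) = -26*(-97)*6 = 2522*6 = 15132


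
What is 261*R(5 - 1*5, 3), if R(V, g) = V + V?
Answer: 0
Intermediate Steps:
R(V, g) = 2*V
261*R(5 - 1*5, 3) = 261*(2*(5 - 1*5)) = 261*(2*(5 - 5)) = 261*(2*0) = 261*0 = 0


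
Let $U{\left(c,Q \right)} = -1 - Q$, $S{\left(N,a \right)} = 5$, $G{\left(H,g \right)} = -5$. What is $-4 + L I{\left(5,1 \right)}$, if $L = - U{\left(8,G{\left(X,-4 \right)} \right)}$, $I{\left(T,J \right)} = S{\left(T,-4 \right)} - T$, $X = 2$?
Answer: $-4$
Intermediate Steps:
$I{\left(T,J \right)} = 5 - T$
$L = -4$ ($L = - (-1 - -5) = - (-1 + 5) = \left(-1\right) 4 = -4$)
$-4 + L I{\left(5,1 \right)} = -4 - 4 \left(5 - 5\right) = -4 - 0 = -4 + 0 = -4$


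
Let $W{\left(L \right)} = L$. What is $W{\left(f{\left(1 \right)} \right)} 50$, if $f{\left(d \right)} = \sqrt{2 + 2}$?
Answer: $100$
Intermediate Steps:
$f{\left(d \right)} = 2$ ($f{\left(d \right)} = \sqrt{4} = 2$)
$W{\left(f{\left(1 \right)} \right)} 50 = 2 \cdot 50 = 100$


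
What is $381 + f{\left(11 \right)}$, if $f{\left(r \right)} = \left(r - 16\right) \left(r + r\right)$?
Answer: $271$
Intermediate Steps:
$f{\left(r \right)} = 2 r \left(-16 + r\right)$ ($f{\left(r \right)} = \left(-16 + r\right) 2 r = 2 r \left(-16 + r\right)$)
$381 + f{\left(11 \right)} = 381 + 2 \cdot 11 \left(-16 + 11\right) = 381 + 2 \cdot 11 \left(-5\right) = 381 - 110 = 271$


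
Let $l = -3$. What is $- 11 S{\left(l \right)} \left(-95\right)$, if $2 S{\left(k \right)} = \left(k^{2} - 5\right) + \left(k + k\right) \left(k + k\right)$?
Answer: $20900$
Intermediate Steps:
$S{\left(k \right)} = - \frac{5}{2} + \frac{5 k^{2}}{2}$ ($S{\left(k \right)} = \frac{\left(k^{2} - 5\right) + \left(k + k\right) \left(k + k\right)}{2} = \frac{\left(-5 + k^{2}\right) + 2 k 2 k}{2} = \frac{\left(-5 + k^{2}\right) + 4 k^{2}}{2} = \frac{-5 + 5 k^{2}}{2} = - \frac{5}{2} + \frac{5 k^{2}}{2}$)
$- 11 S{\left(l \right)} \left(-95\right) = - 11 \left(- \frac{5}{2} + \frac{5 \left(-3\right)^{2}}{2}\right) \left(-95\right) = - 11 \left(- \frac{5}{2} + \frac{5}{2} \cdot 9\right) \left(-95\right) = - 11 \left(- \frac{5}{2} + \frac{45}{2}\right) \left(-95\right) = \left(-11\right) 20 \left(-95\right) = \left(-220\right) \left(-95\right) = 20900$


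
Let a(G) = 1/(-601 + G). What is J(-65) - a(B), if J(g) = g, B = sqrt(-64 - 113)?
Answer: -23488969/361378 + I*sqrt(177)/361378 ≈ -64.998 + 3.6815e-5*I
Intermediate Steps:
B = I*sqrt(177) (B = sqrt(-177) = I*sqrt(177) ≈ 13.304*I)
J(-65) - a(B) = -65 - 1/(-601 + I*sqrt(177))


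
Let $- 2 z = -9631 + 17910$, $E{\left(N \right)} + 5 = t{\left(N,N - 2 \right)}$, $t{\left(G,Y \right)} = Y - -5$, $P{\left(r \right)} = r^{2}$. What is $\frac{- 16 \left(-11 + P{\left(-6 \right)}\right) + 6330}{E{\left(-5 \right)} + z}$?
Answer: $- \frac{11860}{8293} \approx -1.4301$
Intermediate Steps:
$t{\left(G,Y \right)} = 5 + Y$ ($t{\left(G,Y \right)} = Y + 5 = 5 + Y$)
$E{\left(N \right)} = -2 + N$ ($E{\left(N \right)} = -5 + \left(5 + \left(N - 2\right)\right) = -5 + \left(5 + \left(-2 + N\right)\right) = -5 + \left(3 + N\right) = -2 + N$)
$z = - \frac{8279}{2}$ ($z = - \frac{-9631 + 17910}{2} = \left(- \frac{1}{2}\right) 8279 = - \frac{8279}{2} \approx -4139.5$)
$\frac{- 16 \left(-11 + P{\left(-6 \right)}\right) + 6330}{E{\left(-5 \right)} + z} = \frac{- 16 \left(-11 + \left(-6\right)^{2}\right) + 6330}{\left(-2 - 5\right) - \frac{8279}{2}} = \frac{- 16 \left(-11 + 36\right) + 6330}{-7 - \frac{8279}{2}} = \frac{\left(-16\right) 25 + 6330}{- \frac{8293}{2}} = \left(-400 + 6330\right) \left(- \frac{2}{8293}\right) = 5930 \left(- \frac{2}{8293}\right) = - \frac{11860}{8293}$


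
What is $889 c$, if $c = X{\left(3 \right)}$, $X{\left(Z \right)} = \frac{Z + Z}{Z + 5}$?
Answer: $\frac{2667}{4} \approx 666.75$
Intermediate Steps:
$X{\left(Z \right)} = \frac{2 Z}{5 + Z}$
$c = \frac{3}{4}$ ($c = 2 \cdot 3 \frac{1}{5 + 3} = 2 \cdot 3 \cdot \frac{1}{8} = \frac{3}{4} \approx 0.75$)
$889 c = 889 \cdot \frac{3}{4} = \frac{2667}{4}$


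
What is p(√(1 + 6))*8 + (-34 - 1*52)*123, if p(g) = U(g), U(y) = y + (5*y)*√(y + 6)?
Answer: -10578 + 8*√7*(1 + 5*√(6 + √7)) ≈ -10246.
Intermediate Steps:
U(y) = y + 5*y*√(6 + y) (U(y) = y + (5*y)*√(6 + y) = y + 5*y*√(6 + y))
p(g) = g*(1 + 5*√(6 + g))
p(√(1 + 6))*8 + (-34 - 1*52)*123 = (√(1 + 6)*(1 + 5*√(6 + √(1 + 6))))*8 + (-34 - 1*52)*123 = (√7*(1 + 5*√(6 + √7)))*8 + (-34 - 52)*123 = 8*√7*(1 + 5*√(6 + √7)) - 86*123 = 8*√7*(1 + 5*√(6 + √7)) - 10578 = -10578 + 8*√7*(1 + 5*√(6 + √7))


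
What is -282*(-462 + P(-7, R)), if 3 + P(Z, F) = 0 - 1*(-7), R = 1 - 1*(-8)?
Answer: 129156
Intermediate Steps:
R = 9 (R = 1 + 8 = 9)
P(Z, F) = 4 (P(Z, F) = -3 + (0 - 1*(-7)) = -3 + (0 + 7) = -3 + 7 = 4)
-282*(-462 + P(-7, R)) = -282*(-462 + 4) = -282*(-458) = 129156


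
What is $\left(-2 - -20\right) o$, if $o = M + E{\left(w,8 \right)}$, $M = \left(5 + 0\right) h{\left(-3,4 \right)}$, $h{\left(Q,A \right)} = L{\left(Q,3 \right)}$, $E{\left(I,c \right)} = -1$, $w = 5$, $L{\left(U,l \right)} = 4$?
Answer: $342$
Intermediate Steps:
$h{\left(Q,A \right)} = 4$
$M = 20$ ($M = \left(5 + 0\right) 4 = 5 \cdot 4 = 20$)
$o = 19$ ($o = 20 - 1 = 19$)
$\left(-2 - -20\right) o = \left(-2 - -20\right) 19 = \left(-2 + 20\right) 19 = 18 \cdot 19 = 342$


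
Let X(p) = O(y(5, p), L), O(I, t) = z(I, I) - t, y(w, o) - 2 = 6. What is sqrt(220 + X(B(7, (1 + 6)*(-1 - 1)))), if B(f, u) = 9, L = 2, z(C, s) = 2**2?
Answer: sqrt(222) ≈ 14.900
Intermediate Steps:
z(C, s) = 4
y(w, o) = 8 (y(w, o) = 2 + 6 = 8)
O(I, t) = 4 - t
X(p) = 2 (X(p) = 4 - 1*2 = 4 - 2 = 2)
sqrt(220 + X(B(7, (1 + 6)*(-1 - 1)))) = sqrt(220 + 2) = sqrt(222)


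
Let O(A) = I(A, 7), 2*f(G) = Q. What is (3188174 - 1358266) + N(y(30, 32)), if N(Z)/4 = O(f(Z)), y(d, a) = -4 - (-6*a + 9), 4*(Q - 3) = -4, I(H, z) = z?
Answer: 1829936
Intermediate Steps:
Q = 2 (Q = 3 + (1/4)*(-4) = 3 - 1 = 2)
f(G) = 1 (f(G) = (1/2)*2 = 1)
y(d, a) = -13 + 6*a (y(d, a) = -4 - (9 - 6*a) = -4 + (-9 + 6*a) = -13 + 6*a)
O(A) = 7
N(Z) = 28 (N(Z) = 4*7 = 28)
(3188174 - 1358266) + N(y(30, 32)) = (3188174 - 1358266) + 28 = 1829908 + 28 = 1829936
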